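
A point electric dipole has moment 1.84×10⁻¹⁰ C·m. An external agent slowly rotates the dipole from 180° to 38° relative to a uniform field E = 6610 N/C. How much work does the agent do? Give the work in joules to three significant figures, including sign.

W ≈ -2.17×10⁻⁶ J

W_ext = ΔU = U(θ₂) − U(θ₁) = −pE cosθ₂ − (−pE cosθ₁) = pE(cosθ₁ − cosθ₂).
W = (1.84×10⁻¹⁰)(6610)·(cos180° − cos38°) = (1.216×10⁻⁶)·(-1.7880) = -2.175×10⁻⁶ J.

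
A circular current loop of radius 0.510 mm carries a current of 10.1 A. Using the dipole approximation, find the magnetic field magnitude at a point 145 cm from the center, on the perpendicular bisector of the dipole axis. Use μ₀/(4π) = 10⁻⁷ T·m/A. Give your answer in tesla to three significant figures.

Magnetic moment m = IA = Iπa² = (10.1)·π·(5.10×10⁻⁴)² = 8.253×10⁻⁶ A·m².
In the equatorial plane B = (μ₀/4π)·m/r³ (half the axial value).
B = (10⁻⁷)·(8.253×10⁻⁶) / (1.45)³ = 2.707×10⁻¹³ T.

B ≈ 2.71×10⁻¹³ T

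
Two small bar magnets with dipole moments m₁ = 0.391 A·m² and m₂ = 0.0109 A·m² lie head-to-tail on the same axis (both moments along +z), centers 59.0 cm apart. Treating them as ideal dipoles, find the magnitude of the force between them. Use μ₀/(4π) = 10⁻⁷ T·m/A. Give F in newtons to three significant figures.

On-axis B of dipole 1: B = (μ₀/4π)·2m₁/r³. Force on dipole 2: F = m₂·dB/dr.
dB/dr = −(μ₀/4π)·6m₁/r⁴, so |F| = (μ₀/4π)·6m₁m₂/r⁴.
F = 6(10⁻⁷)(0.391)(0.0109)/(0.590)⁴ = 2.110×10⁻⁸ N.

F ≈ 2.11×10⁻⁸ N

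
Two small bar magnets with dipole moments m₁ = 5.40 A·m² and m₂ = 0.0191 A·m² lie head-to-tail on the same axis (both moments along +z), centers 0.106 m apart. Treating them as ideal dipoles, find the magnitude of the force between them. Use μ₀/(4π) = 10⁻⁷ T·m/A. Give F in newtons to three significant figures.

On-axis B of dipole 1: B = (μ₀/4π)·2m₁/r³. Force on dipole 2: F = m₂·dB/dr.
dB/dr = −(μ₀/4π)·6m₁/r⁴, so |F| = (μ₀/4π)·6m₁m₂/r⁴.
F = 6(10⁻⁷)(5.40)(0.0191)/(0.106)⁴ = 4.902×10⁻⁴ N.

F ≈ 4.90×10⁻⁴ N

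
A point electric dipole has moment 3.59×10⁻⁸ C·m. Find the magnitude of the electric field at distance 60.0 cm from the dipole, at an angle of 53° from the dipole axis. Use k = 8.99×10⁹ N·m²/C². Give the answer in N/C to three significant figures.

At angle θ the dipole field magnitude is E = (kp/r³)·√(1 + 3cos²θ).
kp/r³ = (8.99×10⁹)(3.59×10⁻⁸) / (0.600)³ = 1494 N/C.
√(1 + 3cos²53°) = √(1 + 3·0.3622) = √2.0865 ≈ 1.4445.
E ≈ 1494 × 1.444 = 2158 N/C.

E ≈ 2160 N/C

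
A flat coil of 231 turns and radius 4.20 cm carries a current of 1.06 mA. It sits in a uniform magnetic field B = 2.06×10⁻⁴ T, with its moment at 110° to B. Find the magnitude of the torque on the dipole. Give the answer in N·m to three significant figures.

m = NIA = NIπa² = 231·(0.00106)·π·(0.0420)² = 0.001357 A·m².
Torque on a magnetic dipole: τ = mB sinθ.
τ = (0.001357)(2.06×10⁻⁴)·sin110° = 2.627×10⁻⁷ N·m.

τ ≈ 2.63×10⁻⁷ N·m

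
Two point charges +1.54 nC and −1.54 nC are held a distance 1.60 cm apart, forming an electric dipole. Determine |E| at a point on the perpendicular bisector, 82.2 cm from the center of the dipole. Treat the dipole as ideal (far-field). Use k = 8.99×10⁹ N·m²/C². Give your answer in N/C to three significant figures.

E ≈ 0.399 N/C

Dipole moment p = qd = (1.54×10⁻⁹ C)(0.0160 m) = 2.464×10⁻¹¹ C·m.
In the equatorial plane E = kp/r³.
E = (8.99×10⁹)(2.464×10⁻¹¹) / (0.822)³ = 0.3988 N/C.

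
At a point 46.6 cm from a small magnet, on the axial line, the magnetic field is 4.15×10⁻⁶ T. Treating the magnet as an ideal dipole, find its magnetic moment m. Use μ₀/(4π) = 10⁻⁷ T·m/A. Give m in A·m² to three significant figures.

m ≈ 2.10 A·m²

On axis B = (μ₀/4π)·2m/r³, so m = Br³·4π/(μ₀·2).
m = (4.15×10⁻⁶)·(0.466)³ / (2·10⁻⁷) = 2.100 A·m².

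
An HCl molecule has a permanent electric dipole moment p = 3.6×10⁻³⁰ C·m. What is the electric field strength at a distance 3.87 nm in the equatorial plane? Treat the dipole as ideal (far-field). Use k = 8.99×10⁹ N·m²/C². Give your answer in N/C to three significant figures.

E ≈ 5.58×10⁵ N/C

On the perpendicular bisector E = kp/r³ (half the axial value at the same distance).
E = (8.99×10⁹)(3.60×10⁻³⁰) / (3.87×10⁻⁹)³ = 5.584×10⁵ N/C.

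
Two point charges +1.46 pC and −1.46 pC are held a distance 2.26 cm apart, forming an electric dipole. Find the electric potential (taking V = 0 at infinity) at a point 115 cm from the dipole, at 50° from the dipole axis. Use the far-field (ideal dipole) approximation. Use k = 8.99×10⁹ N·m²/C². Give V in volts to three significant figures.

Dipole moment p = qd = (1.46×10⁻¹² C)(0.0226 m) = 3.30×10⁻¹⁴ C·m.
The dipole potential is V = kp cosθ / r².
V = (8.99×10⁹)(3.30×10⁻¹⁴)·cos50° / (1.15)² = 1.442×10⁻⁴ V.

V ≈ 1.44×10⁻⁴ V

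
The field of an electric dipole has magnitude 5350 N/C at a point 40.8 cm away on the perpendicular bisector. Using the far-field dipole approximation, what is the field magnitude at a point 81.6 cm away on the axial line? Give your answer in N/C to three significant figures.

E ≈ 1340 N/C

Dipole fields scale as 1/r³ in the far field.
The axial field is twice the equatorial field at the same r, so the geometry factor is 2/1.
E₂ = E₁ · (2/1) · (r₁/r₂)³ = 5350 · 2 · (40.8/81.6)³.
(r₁/r₂)³ = (0.5)³ = 0.125.
E₂ ≈ 1338 N/C.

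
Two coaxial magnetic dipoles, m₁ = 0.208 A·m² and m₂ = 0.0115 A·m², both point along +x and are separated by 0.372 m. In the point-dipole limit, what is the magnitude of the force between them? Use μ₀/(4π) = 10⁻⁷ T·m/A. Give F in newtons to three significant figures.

F ≈ 7.49×10⁻⁸ N

On-axis B of dipole 1: B = (μ₀/4π)·2m₁/r³. Force on dipole 2: F = m₂·dB/dr.
dB/dr = −(μ₀/4π)·6m₁/r⁴, so |F| = (μ₀/4π)·6m₁m₂/r⁴.
F = 6(10⁻⁷)(0.208)(0.0115)/(0.372)⁴ = 7.494×10⁻⁸ N.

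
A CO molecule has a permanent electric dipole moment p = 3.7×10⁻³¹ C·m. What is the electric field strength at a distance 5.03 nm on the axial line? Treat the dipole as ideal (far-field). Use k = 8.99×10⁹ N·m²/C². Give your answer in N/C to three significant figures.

On the dipole axis E = 2kp/r³.
E = 2·(8.99×10⁹)(3.70×10⁻³¹) / (5.03×10⁻⁹)³ = 5.227×10⁴ N/C.

E ≈ 5.23×10⁴ N/C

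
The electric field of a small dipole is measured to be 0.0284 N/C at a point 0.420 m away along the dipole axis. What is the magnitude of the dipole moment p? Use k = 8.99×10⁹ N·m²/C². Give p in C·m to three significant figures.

On axis E = 2kp/r³, so p = Er³/(2k).
p = (0.0284)·(0.420)³ / (2·8.99×10⁹) = 1.170×10⁻¹³ C·m.

p ≈ 1.17×10⁻¹³ C·m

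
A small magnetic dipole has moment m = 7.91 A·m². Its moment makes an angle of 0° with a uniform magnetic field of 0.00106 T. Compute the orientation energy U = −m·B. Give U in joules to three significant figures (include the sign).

U = −m·B = −mB cosθ.
U = −(7.91)(0.00106)·cos0° = -0.008385 J.

U ≈ -0.00838 J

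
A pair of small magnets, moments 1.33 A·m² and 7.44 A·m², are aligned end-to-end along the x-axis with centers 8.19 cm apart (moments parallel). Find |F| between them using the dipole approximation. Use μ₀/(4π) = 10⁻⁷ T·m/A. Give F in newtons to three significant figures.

On-axis B of dipole 1: B = (μ₀/4π)·2m₁/r³. Force on dipole 2: F = m₂·dB/dr.
dB/dr = −(μ₀/4π)·6m₁/r⁴, so |F| = (μ₀/4π)·6m₁m₂/r⁴.
F = 6(10⁻⁷)(1.33)(7.44)/(0.0819)⁴ = 0.1320 N.

F ≈ 0.132 N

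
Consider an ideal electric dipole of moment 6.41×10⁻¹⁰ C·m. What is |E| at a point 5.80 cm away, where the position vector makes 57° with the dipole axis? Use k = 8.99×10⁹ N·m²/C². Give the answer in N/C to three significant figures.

E ≈ 4.06×10⁴ N/C

At angle θ the dipole field magnitude is E = (kp/r³)·√(1 + 3cos²θ).
kp/r³ = (8.99×10⁹)(6.41×10⁻¹⁰) / (0.0580)³ = 2.953×10⁴ N/C.
√(1 + 3cos²57°) = √(1 + 3·0.2966) = √1.8899 ≈ 1.3747.
E ≈ 2.953×10⁴ × 1.375 = 4.060×10⁴ N/C.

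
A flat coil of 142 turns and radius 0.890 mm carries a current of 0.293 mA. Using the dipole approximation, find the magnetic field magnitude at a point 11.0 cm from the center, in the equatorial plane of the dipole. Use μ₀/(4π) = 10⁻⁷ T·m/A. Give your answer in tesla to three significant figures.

m = NIA = NIπa² = 142·(2.93×10⁻⁴)·π·(8.90×10⁻⁴)² = 1.035×10⁻⁷ A·m².
In the equatorial plane B = (μ₀/4π)·m/r³ (half the axial value).
B = (10⁻⁷)·(1.035×10⁻⁷) / (0.110)³ = 7.776×10⁻¹² T.

B ≈ 7.78×10⁻¹² T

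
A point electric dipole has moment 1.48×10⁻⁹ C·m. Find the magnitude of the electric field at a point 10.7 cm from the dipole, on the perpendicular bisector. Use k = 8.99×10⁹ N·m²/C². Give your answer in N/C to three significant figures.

In the equatorial plane E = kp/r³.
E = (8.99×10⁹)(1.48×10⁻⁹) / (0.107)³ = 1.086×10⁴ N/C.

E ≈ 1.09×10⁴ N/C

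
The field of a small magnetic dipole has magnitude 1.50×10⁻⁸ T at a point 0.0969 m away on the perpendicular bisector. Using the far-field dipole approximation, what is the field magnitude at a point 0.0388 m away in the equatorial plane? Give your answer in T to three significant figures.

Dipole fields scale as 1/r³ in the far field; the geometry is the same at both points.
B₂ = B₁ · (r₁/r₂)³ = 1.50×10⁻⁸ · (0.0969/0.0388)³.
(r₁/r₂)³ = (2.497)³ = 15.58.
B₂ ≈ 2.337×10⁻⁷ T.

B ≈ 2.34×10⁻⁷ T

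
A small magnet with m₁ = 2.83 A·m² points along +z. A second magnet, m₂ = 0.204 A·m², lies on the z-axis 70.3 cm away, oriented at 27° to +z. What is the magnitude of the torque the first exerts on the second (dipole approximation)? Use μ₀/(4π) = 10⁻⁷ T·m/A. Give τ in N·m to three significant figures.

τ ≈ 1.51×10⁻⁷ N·m

Dipole B is on the axis of dipole A, so B₁ there is axial: B₁ = (μ₀/4π)·2m₁/r³ along +z.
B₁ = 2(10⁻⁷)(2.83)/(0.703)³ = 1.629×10⁻⁶ T.
τ = m₂ B₁ sinθ.
τ = (0.204)(1.629×10⁻⁶)·sin27° = 1.509×10⁻⁷ N·m.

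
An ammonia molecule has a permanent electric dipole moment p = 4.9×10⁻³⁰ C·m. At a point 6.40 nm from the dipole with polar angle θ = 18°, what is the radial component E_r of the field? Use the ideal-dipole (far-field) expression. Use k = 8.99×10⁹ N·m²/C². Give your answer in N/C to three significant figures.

E_r ≈ 3.20×10⁵ N/C

For a dipole, E_r = (2kp cosθ)/r³.
kp/r³ = (8.99×10⁹)(4.90×10⁻³⁰)/(6.40×10⁻⁹)³ = 1.680×10⁵ N/C.
E_r = 2·1.680×10⁵·cos18° = 3.196×10⁵ N/C.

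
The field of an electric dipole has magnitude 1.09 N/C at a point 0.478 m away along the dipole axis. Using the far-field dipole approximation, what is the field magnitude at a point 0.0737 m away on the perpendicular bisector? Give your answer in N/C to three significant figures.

E ≈ 149 N/C

Dipole fields scale as 1/r³ in the far field.
The axial field is twice the equatorial field at the same r, so the geometry factor is 1/2.
E₂ = E₁ · (1/2) · (r₁/r₂)³ = 1.09 · 0.5 · (0.478/0.0737)³.
(r₁/r₂)³ = (6.486)³ = 272.8.
E₂ ≈ 148.7 N/C.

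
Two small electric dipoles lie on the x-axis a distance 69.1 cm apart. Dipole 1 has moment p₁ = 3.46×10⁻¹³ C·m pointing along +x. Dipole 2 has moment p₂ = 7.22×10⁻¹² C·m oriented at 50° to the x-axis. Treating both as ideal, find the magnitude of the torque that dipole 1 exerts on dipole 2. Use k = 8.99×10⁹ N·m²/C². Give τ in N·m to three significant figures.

τ ≈ 1.04×10⁻¹³ N·m

The second dipole sits on the axis of the first, so the field there is axial: E₁ = 2kp₁/r³ along +x.
E₁ = 2(8.99×10⁹)(3.46×10⁻¹³)/(0.691)³ = 0.01886 N/C.
Torque on the second dipole: τ = p₂ E₁ sinθ.
τ = (7.22×10⁻¹²)(0.01886)·sin50° = 1.043×10⁻¹³ N·m.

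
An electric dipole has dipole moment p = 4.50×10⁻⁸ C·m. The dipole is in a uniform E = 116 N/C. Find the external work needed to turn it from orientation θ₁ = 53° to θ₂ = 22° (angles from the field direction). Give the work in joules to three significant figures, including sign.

W ≈ -1.70×10⁻⁶ J

W_ext = ΔU = U(θ₂) − U(θ₁) = −pE cosθ₂ − (−pE cosθ₁) = pE(cosθ₁ − cosθ₂).
W = (4.50×10⁻⁸)(116)·(cos53° − cos22°) = (5.220×10⁻⁶)·(-0.3254) = -1.698×10⁻⁶ J.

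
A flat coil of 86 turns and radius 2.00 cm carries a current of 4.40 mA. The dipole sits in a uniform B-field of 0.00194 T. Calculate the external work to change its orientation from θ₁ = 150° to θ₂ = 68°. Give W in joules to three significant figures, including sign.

W ≈ -1.14×10⁻⁶ J

m = NIA = NIπa² = 86·(0.00440)·π·(0.0200)² = 4.755×10⁻⁴ A·m².
W_ext = ΔU = −mB cosθ₂ + mB cosθ₁ = mB(cosθ₁ − cosθ₂).
W = (4.755×10⁻⁴)(0.00194)·(cos150° − cos68°) = (9.225×10⁻⁷)·(-1.2406) = -1.144×10⁻⁶ J.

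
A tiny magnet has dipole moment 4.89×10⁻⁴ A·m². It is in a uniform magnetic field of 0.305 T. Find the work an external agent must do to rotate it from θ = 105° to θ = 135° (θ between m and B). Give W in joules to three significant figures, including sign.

W ≈ 6.69×10⁻⁵ J

W_ext = ΔU = −mB cosθ₂ + mB cosθ₁ = mB(cosθ₁ − cosθ₂).
W = (4.89×10⁻⁴)(0.305)·(cos105° − cos135°) = (1.491×10⁻⁴)·(+0.4483) = 6.686×10⁻⁵ J.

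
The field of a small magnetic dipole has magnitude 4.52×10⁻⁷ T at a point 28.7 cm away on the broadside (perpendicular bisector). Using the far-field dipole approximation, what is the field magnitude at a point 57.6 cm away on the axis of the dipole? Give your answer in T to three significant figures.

Dipole fields scale as 1/r³ in the far field.
The axial field is twice the equatorial field at the same r, so the geometry factor is 2/1.
B₂ = B₁ · (2/1) · (r₁/r₂)³ = 4.52×10⁻⁷ · 2 · (28.7/57.6)³.
(r₁/r₂)³ = (0.4983)³ = 0.1237.
B₂ ≈ 1.118×10⁻⁷ T.

B ≈ 1.12×10⁻⁷ T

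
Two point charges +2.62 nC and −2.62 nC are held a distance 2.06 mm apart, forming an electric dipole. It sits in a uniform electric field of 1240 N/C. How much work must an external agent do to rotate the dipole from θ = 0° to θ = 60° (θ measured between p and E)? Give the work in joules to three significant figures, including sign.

W ≈ 3.35×10⁻⁹ J

Dipole moment p = qd = (2.62×10⁻⁹ C)(0.00206 m) = 5.397×10⁻¹² C·m.
W_ext = ΔU = U(θ₂) − U(θ₁) = −pE cosθ₂ − (−pE cosθ₁) = pE(cosθ₁ − cosθ₂).
W = (5.397×10⁻¹²)(1240)·(cos0° − cos60°) = (6.692×10⁻⁹)·(+0.5000) = 3.346×10⁻⁹ J.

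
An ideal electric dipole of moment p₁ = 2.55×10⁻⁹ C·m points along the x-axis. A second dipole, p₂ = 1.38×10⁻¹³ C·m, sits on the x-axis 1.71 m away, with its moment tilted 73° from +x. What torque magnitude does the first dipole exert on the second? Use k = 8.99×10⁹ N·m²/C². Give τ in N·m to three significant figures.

τ ≈ 1.21×10⁻¹² N·m

The second dipole sits on the axis of the first, so the field there is axial: E₁ = 2kp₁/r³ along +x.
E₁ = 2(8.99×10⁹)(2.55×10⁻⁹)/(1.71)³ = 9.169 N/C.
Torque on the second dipole: τ = p₂ E₁ sinθ.
τ = (1.38×10⁻¹³)(9.169)·sin73° = 1.210×10⁻¹² N·m.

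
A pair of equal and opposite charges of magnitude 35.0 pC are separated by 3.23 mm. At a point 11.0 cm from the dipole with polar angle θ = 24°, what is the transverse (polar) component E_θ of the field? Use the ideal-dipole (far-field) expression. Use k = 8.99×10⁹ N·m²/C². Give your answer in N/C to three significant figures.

Dipole moment p = qd = (3.50×10⁻¹¹ C)(0.00323 m) = 1.131×10⁻¹³ C·m.
For a dipole, E_θ = (kp sinθ)/r³.
kp/r³ = (8.99×10⁹)(1.131×10⁻¹³)/(0.110)³ = 0.7639 N/C.
E_θ = 0.7639·sin24° = 0.3107 N/C.

E_θ ≈ 0.311 N/C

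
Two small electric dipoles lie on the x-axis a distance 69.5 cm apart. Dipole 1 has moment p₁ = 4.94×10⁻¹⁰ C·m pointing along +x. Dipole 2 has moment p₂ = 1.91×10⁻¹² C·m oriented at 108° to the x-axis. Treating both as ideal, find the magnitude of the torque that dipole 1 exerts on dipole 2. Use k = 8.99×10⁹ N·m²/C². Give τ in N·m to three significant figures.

τ ≈ 4.81×10⁻¹¹ N·m

The second dipole sits on the axis of the first, so the field there is axial: E₁ = 2kp₁/r³ along +x.
E₁ = 2(8.99×10⁹)(4.94×10⁻¹⁰)/(0.695)³ = 26.46 N/C.
Torque on the second dipole: τ = p₂ E₁ sinθ.
τ = (1.91×10⁻¹²)(26.46)·sin108° = 4.806×10⁻¹¹ N·m.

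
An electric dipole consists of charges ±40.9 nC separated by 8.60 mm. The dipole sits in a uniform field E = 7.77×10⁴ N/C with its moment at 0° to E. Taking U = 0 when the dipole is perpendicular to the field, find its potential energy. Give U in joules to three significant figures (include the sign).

U ≈ -2.73×10⁻⁵ J

Dipole moment p = qd = (4.09×10⁻⁸ C)(0.00860 m) = 3.517×10⁻¹⁰ C·m.
U = −p·E = −pE cosθ.
U = −(3.517×10⁻¹⁰)(7.77×10⁴)·cos0° = -2.733×10⁻⁵ J.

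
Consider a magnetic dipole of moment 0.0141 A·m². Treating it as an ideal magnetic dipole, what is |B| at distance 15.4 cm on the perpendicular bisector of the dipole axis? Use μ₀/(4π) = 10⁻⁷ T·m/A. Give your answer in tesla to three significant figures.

In the equatorial plane B = (μ₀/4π)·m/r³ (half the axial value).
B = (10⁻⁷)·(0.0141) / (0.154)³ = 3.861×10⁻⁷ T.

B ≈ 3.86×10⁻⁷ T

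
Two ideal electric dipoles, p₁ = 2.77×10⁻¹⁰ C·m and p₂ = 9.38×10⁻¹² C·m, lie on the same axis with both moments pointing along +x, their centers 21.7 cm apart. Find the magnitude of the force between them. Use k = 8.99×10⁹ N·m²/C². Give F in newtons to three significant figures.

On-axis field of dipole 1 at distance r: E = 2kp₁/r³. Force on dipole 2 is F = p₂·dE/dr (gradient along axis).
dE/dr = −6kp₁/r⁴, so |F| = 6kp₁p₂/r⁴ (attractive for aligned moments).
F = 6(8.99×10⁹)(2.77×10⁻¹⁰)(9.38×10⁻¹²)/(0.217)⁴ = 6.321×10⁻⁸ N.

F ≈ 6.32×10⁻⁸ N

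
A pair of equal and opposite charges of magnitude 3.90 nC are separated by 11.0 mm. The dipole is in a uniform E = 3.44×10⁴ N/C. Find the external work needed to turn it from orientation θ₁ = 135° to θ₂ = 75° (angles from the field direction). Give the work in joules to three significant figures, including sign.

W ≈ -1.43×10⁻⁶ J

Dipole moment p = qd = (3.90×10⁻⁹ C)(0.0110 m) = 4.29×10⁻¹¹ C·m.
W_ext = ΔU = U(θ₂) − U(θ₁) = −pE cosθ₂ − (−pE cosθ₁) = pE(cosθ₁ − cosθ₂).
W = (4.29×10⁻¹¹)(3.44×10⁴)·(cos135° − cos75°) = (1.476×10⁻⁶)·(-0.9659) = -1.425×10⁻⁶ J.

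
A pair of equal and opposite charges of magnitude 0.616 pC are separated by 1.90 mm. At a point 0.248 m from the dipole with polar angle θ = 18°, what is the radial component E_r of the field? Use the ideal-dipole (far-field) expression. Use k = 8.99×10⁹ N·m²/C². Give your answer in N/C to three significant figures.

E_r ≈ 0.00131 N/C

Dipole moment p = qd = (6.16×10⁻¹³ C)(0.00190 m) = 1.17×10⁻¹⁵ C·m.
For a dipole, E_r = (2kp cosθ)/r³.
kp/r³ = (8.99×10⁹)(1.17×10⁻¹⁵)/(0.248)³ = 6.896×10⁻⁴ N/C.
E_r = 2·6.896×10⁻⁴·cos18° = 0.001312 N/C.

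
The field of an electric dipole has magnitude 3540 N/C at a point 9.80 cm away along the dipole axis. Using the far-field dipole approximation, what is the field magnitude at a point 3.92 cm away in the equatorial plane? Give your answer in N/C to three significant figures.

Dipole fields scale as 1/r³ in the far field.
The axial field is twice the equatorial field at the same r, so the geometry factor is 1/2.
E₂ = E₁ · (1/2) · (r₁/r₂)³ = 3540 · 0.5 · (9.80/3.92)³.
(r₁/r₂)³ = (2.5)³ = 15.62.
E₂ ≈ 2.766×10⁴ N/C.

E ≈ 2.77×10⁴ N/C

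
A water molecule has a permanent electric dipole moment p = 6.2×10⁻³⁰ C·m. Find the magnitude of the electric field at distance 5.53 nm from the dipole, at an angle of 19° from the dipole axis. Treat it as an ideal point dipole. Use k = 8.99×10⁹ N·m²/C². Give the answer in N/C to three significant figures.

E ≈ 6.32×10⁵ N/C

At angle θ the dipole field magnitude is E = (kp/r³)·√(1 + 3cos²θ).
kp/r³ = (8.99×10⁹)(6.20×10⁻³⁰) / (5.53×10⁻⁹)³ = 3.296×10⁵ N/C.
√(1 + 3cos²19°) = √(1 + 3·0.8940) = √3.6820 ≈ 1.9189.
E ≈ 3.296×10⁵ × 1.919 = 6.324×10⁵ N/C.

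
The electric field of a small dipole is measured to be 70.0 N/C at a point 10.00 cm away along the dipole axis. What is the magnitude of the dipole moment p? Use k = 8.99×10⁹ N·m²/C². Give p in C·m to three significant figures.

p ≈ 3.89×10⁻¹² C·m

On axis E = 2kp/r³, so p = Er³/(2k).
p = (70.0)·(0.100)³ / (2·8.99×10⁹) = 3.893×10⁻¹² C·m.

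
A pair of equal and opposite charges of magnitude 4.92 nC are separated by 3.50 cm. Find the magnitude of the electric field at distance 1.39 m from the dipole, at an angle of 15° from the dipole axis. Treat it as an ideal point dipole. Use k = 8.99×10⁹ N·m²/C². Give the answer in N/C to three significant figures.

E ≈ 1.12 N/C

Dipole moment p = qd = (4.92×10⁻⁹ C)(0.0350 m) = 1.722×10⁻¹⁰ C·m.
At angle θ the dipole field magnitude is E = (kp/r³)·√(1 + 3cos²θ).
kp/r³ = (8.99×10⁹)(1.722×10⁻¹⁰) / (1.39)³ = 0.5764 N/C.
√(1 + 3cos²15°) = √(1 + 3·0.9330) = √3.7990 ≈ 1.9491.
E ≈ 0.5764 × 1.949 = 1.124 N/C.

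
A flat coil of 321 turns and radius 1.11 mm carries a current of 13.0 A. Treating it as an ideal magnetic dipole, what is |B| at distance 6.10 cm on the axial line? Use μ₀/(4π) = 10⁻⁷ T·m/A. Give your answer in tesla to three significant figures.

B ≈ 1.42×10⁻⁵ T

m = NIA = NIπa² = 321·(13.0)·π·(0.00111)² = 0.01615 A·m².
On axis B = (μ₀/4π)·2m/r³.
B = 2·(10⁻⁷)·(0.01615) / (0.0610)³ = 1.423×10⁻⁵ T.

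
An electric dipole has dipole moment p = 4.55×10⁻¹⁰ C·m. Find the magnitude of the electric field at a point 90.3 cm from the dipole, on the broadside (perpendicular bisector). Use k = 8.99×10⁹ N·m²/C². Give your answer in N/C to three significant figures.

On the perpendicular bisector E = kp/r³ (half the axial value at the same distance).
E = (8.99×10⁹)(4.55×10⁻¹⁰) / (0.903)³ = 5.555 N/C.

E ≈ 5.56 N/C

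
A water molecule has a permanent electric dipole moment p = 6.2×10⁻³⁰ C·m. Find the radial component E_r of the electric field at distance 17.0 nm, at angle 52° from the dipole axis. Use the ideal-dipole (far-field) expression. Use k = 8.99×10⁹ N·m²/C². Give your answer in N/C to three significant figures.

For a dipole, E_r = (2kp cosθ)/r³.
kp/r³ = (8.99×10⁹)(6.20×10⁻³⁰)/(1.70×10⁻⁸)³ = 1.135×10⁴ N/C.
E_r = 2·1.135×10⁴·cos52° = 1.397×10⁴ N/C.

E_r ≈ 1.40×10⁴ N/C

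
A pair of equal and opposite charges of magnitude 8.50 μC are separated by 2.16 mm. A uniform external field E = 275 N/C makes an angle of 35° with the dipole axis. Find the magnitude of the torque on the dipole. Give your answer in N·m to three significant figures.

τ ≈ 2.90×10⁻⁶ N·m

Dipole moment p = qd = (8.50×10⁻⁶ C)(0.00216 m) = 1.836×10⁻⁸ C·m.
Torque on an electric dipole: τ = pE sinθ.
τ = (1.836×10⁻⁸)(275)·sin35° = 2.896×10⁻⁶ N·m.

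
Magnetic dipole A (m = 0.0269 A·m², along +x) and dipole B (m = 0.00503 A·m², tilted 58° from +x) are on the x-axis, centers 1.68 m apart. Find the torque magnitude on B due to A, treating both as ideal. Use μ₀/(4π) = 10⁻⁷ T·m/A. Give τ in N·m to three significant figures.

τ ≈ 4.84×10⁻¹² N·m

Dipole B is on the axis of dipole A, so B₁ there is axial: B₁ = (μ₀/4π)·2m₁/r³ along +x.
B₁ = 2(10⁻⁷)(0.0269)/(1.68)³ = 1.135×10⁻⁹ T.
τ = m₂ B₁ sinθ.
τ = (0.00503)(1.135×10⁻⁹)·sin58° = 4.840×10⁻¹² N·m.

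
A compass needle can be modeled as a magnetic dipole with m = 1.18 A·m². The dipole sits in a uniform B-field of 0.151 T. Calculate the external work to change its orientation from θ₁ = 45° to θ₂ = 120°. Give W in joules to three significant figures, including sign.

W ≈ 0.215 J

W_ext = ΔU = −mB cosθ₂ + mB cosθ₁ = mB(cosθ₁ − cosθ₂).
W = (1.18)(0.151)·(cos45° − cos120°) = (0.1782)·(+1.2071) = 0.2151 J.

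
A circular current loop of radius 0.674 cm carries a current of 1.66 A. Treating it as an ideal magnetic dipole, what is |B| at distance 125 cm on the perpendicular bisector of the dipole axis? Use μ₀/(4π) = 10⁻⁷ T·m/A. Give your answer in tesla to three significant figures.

B ≈ 1.21×10⁻¹¹ T

Magnetic moment m = IA = Iπa² = (1.66)·π·(0.00674)² = 2.369×10⁻⁴ A·m².
In the equatorial plane B = (μ₀/4π)·m/r³ (half the axial value).
B = (10⁻⁷)·(2.369×10⁻⁴) / (1.25)³ = 1.213×10⁻¹¹ T.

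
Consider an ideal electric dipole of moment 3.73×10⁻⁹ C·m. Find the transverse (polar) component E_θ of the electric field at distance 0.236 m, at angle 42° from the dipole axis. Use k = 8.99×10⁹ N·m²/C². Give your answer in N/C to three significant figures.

E_θ ≈ 1710 N/C

For a dipole, E_θ = (kp sinθ)/r³.
kp/r³ = (8.99×10⁹)(3.73×10⁻⁹)/(0.236)³ = 2551 N/C.
E_θ = 2551·sin42° = 1707 N/C.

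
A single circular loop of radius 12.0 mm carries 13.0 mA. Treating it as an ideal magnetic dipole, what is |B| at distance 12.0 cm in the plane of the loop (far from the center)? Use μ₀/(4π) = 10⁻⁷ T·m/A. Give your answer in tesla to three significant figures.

B ≈ 3.40×10⁻¹⁰ T

Magnetic moment m = IA = Iπa² = (0.0130)·π·(0.0120)² = 5.881×10⁻⁶ A·m².
In the equatorial plane B = (μ₀/4π)·m/r³ (half the axial value).
B = (10⁻⁷)·(5.881×10⁻⁶) / (0.120)³ = 3.403×10⁻¹⁰ T.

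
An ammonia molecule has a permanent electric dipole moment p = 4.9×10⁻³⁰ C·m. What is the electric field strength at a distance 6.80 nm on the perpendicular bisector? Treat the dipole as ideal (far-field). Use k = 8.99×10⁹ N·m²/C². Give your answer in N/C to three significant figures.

E ≈ 1.40×10⁵ N/C

In the equatorial plane E = kp/r³.
E = (8.99×10⁹)(4.90×10⁻³⁰) / (6.80×10⁻⁹)³ = 1.401×10⁵ N/C.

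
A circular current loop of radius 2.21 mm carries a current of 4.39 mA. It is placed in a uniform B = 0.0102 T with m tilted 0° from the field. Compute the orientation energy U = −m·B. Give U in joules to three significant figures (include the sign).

Magnetic moment m = IA = Iπa² = (0.00439)·π·(0.00221)² = 6.736×10⁻⁸ A·m².
U = −m·B = −mB cosθ.
U = −(6.736×10⁻⁸)(0.0102)·cos0° = -6.871×10⁻¹⁰ J.

U ≈ -6.87×10⁻¹⁰ J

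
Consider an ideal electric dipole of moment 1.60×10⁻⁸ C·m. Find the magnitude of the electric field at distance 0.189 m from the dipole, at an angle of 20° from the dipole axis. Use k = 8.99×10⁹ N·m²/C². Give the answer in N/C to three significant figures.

At angle θ the dipole field magnitude is E = (kp/r³)·√(1 + 3cos²θ).
kp/r³ = (8.99×10⁹)(1.60×10⁻⁸) / (0.189)³ = 2.131×10⁴ N/C.
√(1 + 3cos²20°) = √(1 + 3·0.8830) = √3.6491 ≈ 1.9103.
E ≈ 2.131×10⁴ × 1.910 = 4.070×10⁴ N/C.

E ≈ 4.07×10⁴ N/C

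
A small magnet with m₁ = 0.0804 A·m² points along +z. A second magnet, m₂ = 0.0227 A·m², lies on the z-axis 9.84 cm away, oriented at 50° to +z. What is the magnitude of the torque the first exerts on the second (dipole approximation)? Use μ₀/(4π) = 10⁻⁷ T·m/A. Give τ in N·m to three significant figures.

Dipole B is on the axis of dipole A, so B₁ there is axial: B₁ = (μ₀/4π)·2m₁/r³ along +z.
B₁ = 2(10⁻⁷)(0.0804)/(0.0984)³ = 1.688×10⁻⁵ T.
τ = m₂ B₁ sinθ.
τ = (0.0227)(1.688×10⁻⁵)·sin50° = 2.935×10⁻⁷ N·m.

τ ≈ 2.93×10⁻⁷ N·m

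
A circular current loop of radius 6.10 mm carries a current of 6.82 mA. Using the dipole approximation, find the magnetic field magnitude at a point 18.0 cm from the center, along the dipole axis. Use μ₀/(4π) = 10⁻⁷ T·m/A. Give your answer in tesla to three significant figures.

Magnetic moment m = IA = Iπa² = (0.00682)·π·(0.00610)² = 7.972×10⁻⁷ A·m².
On axis B = (μ₀/4π)·2m/r³.
B = 2·(10⁻⁷)·(7.972×10⁻⁷) / (0.180)³ = 2.734×10⁻¹¹ T.

B ≈ 2.73×10⁻¹¹ T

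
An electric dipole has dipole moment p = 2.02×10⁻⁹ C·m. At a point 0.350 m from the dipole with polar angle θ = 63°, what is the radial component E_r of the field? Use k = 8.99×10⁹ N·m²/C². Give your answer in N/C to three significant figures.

For a dipole, E_r = (2kp cosθ)/r³.
kp/r³ = (8.99×10⁹)(2.02×10⁻⁹)/(0.350)³ = 423.6 N/C.
E_r = 2·423.6·cos63° = 384.6 N/C.

E_r ≈ 385 N/C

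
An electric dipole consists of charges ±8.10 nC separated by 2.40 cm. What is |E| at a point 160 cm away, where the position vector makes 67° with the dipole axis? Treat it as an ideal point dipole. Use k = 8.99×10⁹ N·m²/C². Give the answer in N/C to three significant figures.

Dipole moment p = qd = (8.10×10⁻⁹ C)(0.0240 m) = 1.944×10⁻¹⁰ C·m.
At angle θ the dipole field magnitude is E = (kp/r³)·√(1 + 3cos²θ).
kp/r³ = (8.99×10⁹)(1.944×10⁻¹⁰) / (1.60)³ = 0.4267 N/C.
√(1 + 3cos²67°) = √(1 + 3·0.1527) = √1.4580 ≈ 1.2075.
E ≈ 0.4267 × 1.207 = 0.5152 N/C.

E ≈ 0.515 N/C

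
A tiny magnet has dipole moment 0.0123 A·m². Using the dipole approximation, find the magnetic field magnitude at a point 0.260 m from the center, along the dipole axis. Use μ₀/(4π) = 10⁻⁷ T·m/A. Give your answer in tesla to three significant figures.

On axis B = (μ₀/4π)·2m/r³.
B = 2·(10⁻⁷)·(0.0123) / (0.260)³ = 1.400×10⁻⁷ T.

B ≈ 1.40×10⁻⁷ T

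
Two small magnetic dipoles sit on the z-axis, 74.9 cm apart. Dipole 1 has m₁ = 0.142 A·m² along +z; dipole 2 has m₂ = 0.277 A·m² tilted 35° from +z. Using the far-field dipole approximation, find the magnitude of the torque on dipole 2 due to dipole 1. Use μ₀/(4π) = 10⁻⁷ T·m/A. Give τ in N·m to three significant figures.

τ ≈ 1.07×10⁻⁸ N·m

Dipole B is on the axis of dipole A, so B₁ there is axial: B₁ = (μ₀/4π)·2m₁/r³ along +z.
B₁ = 2(10⁻⁷)(0.142)/(0.749)³ = 6.759×10⁻⁸ T.
τ = m₂ B₁ sinθ.
τ = (0.277)(6.759×10⁻⁸)·sin35° = 1.074×10⁻⁸ N·m.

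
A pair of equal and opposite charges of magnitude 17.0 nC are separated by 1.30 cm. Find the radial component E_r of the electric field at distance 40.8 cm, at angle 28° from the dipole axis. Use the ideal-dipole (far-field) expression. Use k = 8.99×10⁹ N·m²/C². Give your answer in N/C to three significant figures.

Dipole moment p = qd = (1.70×10⁻⁸ C)(0.0130 m) = 2.21×10⁻¹⁰ C·m.
For a dipole, E_r = (2kp cosθ)/r³.
kp/r³ = (8.99×10⁹)(2.21×10⁻¹⁰)/(0.408)³ = 29.25 N/C.
E_r = 2·29.25·cos28° = 51.66 N/C.

E_r ≈ 51.7 N/C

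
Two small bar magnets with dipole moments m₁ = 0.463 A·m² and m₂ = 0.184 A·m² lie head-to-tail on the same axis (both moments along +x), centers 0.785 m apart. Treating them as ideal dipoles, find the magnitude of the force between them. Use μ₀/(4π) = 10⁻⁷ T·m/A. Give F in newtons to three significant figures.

On-axis B of dipole 1: B = (μ₀/4π)·2m₁/r³. Force on dipole 2: F = m₂·dB/dr.
dB/dr = −(μ₀/4π)·6m₁/r⁴, so |F| = (μ₀/4π)·6m₁m₂/r⁴.
F = 6(10⁻⁷)(0.463)(0.184)/(0.785)⁴ = 1.346×10⁻⁷ N.

F ≈ 1.35×10⁻⁷ N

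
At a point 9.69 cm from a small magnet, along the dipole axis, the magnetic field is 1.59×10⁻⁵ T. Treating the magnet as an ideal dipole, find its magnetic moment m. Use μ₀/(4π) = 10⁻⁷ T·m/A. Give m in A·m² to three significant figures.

On axis B = (μ₀/4π)·2m/r³, so m = Br³·4π/(μ₀·2).
m = (1.59×10⁻⁵)·(0.0969)³ / (2·10⁻⁷) = 0.07233 A·m².

m ≈ 0.0723 A·m²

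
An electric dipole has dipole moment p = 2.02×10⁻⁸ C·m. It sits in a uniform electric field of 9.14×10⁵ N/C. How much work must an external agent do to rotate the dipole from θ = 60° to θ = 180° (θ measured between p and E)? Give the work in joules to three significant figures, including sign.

W ≈ 0.0277 J

W_ext = ΔU = U(θ₂) − U(θ₁) = −pE cosθ₂ − (−pE cosθ₁) = pE(cosθ₁ − cosθ₂).
W = (2.02×10⁻⁸)(9.14×10⁵)·(cos60° − cos180°) = (0.01846)·(+1.5000) = 0.02769 J.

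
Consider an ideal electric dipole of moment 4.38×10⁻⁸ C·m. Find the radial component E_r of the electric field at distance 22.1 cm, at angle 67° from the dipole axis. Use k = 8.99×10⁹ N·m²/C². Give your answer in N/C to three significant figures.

For a dipole, E_r = (2kp cosθ)/r³.
kp/r³ = (8.99×10⁹)(4.38×10⁻⁸)/(0.221)³ = 3.648×10⁴ N/C.
E_r = 2·3.648×10⁴·cos67° = 2.851×10⁴ N/C.

E_r ≈ 2.85×10⁴ N/C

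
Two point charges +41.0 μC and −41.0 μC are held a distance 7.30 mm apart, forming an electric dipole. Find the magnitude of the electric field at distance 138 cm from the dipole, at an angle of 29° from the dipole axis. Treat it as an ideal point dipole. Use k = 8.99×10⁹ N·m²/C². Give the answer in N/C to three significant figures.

Dipole moment p = qd = (4.10×10⁻⁵ C)(0.00730 m) = 2.993×10⁻⁷ C·m.
At angle θ the dipole field magnitude is E = (kp/r³)·√(1 + 3cos²θ).
kp/r³ = (8.99×10⁹)(2.993×10⁻⁷) / (1.38)³ = 1024 N/C.
√(1 + 3cos²29°) = √(1 + 3·0.7650) = √3.2949 ≈ 1.8152.
E ≈ 1024 × 1.815 = 1858 N/C.

E ≈ 1860 N/C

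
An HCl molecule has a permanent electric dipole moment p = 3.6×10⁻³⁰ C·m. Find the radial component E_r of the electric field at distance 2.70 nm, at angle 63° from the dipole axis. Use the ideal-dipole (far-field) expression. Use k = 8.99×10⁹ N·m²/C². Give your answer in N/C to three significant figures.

E_r ≈ 1.49×10⁶ N/C

For a dipole, E_r = (2kp cosθ)/r³.
kp/r³ = (8.99×10⁹)(3.60×10⁻³⁰)/(2.70×10⁻⁹)³ = 1.644×10⁶ N/C.
E_r = 2·1.644×10⁶·cos63° = 1.493×10⁶ N/C.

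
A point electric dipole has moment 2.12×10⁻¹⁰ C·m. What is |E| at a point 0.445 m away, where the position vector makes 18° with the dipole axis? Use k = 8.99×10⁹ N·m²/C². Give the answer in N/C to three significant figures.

E ≈ 41.7 N/C

At angle θ the dipole field magnitude is E = (kp/r³)·√(1 + 3cos²θ).
kp/r³ = (8.99×10⁹)(2.12×10⁻¹⁰) / (0.445)³ = 21.63 N/C.
√(1 + 3cos²18°) = √(1 + 3·0.9045) = √3.7135 ≈ 1.9271.
E ≈ 21.63 × 1.927 = 41.68 N/C.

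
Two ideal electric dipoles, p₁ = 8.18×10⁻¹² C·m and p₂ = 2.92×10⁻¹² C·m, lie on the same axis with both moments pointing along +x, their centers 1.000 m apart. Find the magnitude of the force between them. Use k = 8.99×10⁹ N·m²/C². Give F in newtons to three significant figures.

On-axis field of dipole 1 at distance r: E = 2kp₁/r³. Force on dipole 2 is F = p₂·dE/dr (gradient along axis).
dE/dr = −6kp₁/r⁴, so |F| = 6kp₁p₂/r⁴ (attractive for aligned moments).
F = 6(8.99×10⁹)(8.18×10⁻¹²)(2.92×10⁻¹²)/(1.00)⁴ = 1.288×10⁻¹² N.

F ≈ 1.29×10⁻¹² N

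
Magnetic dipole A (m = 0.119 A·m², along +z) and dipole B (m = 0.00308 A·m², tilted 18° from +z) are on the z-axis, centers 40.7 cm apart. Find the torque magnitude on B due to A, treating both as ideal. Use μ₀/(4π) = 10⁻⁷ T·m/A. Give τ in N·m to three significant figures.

τ ≈ 3.36×10⁻¹⁰ N·m

Dipole B is on the axis of dipole A, so B₁ there is axial: B₁ = (μ₀/4π)·2m₁/r³ along +z.
B₁ = 2(10⁻⁷)(0.119)/(0.407)³ = 3.530×10⁻⁷ T.
τ = m₂ B₁ sinθ.
τ = (0.00308)(3.530×10⁻⁷)·sin18° = 3.360×10⁻¹⁰ N·m.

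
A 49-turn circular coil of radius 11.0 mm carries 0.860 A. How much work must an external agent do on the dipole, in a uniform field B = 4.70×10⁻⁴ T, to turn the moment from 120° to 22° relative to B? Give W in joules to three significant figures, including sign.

W ≈ -1.07×10⁻⁵ J

m = NIA = NIπa² = 49·(0.860)·π·(0.0110)² = 0.01602 A·m².
W_ext = ΔU = −mB cosθ₂ + mB cosθ₁ = mB(cosθ₁ − cosθ₂).
W = (0.01602)(4.70×10⁻⁴)·(cos120° − cos22°) = (7.529×10⁻⁶)·(-1.4272) = -1.075×10⁻⁵ J.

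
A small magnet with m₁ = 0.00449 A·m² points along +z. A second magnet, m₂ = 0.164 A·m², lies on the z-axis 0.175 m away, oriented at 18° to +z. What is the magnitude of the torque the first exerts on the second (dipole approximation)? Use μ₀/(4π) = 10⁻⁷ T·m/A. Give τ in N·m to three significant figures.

τ ≈ 8.49×10⁻⁹ N·m

Dipole B is on the axis of dipole A, so B₁ there is axial: B₁ = (μ₀/4π)·2m₁/r³ along +z.
B₁ = 2(10⁻⁷)(0.00449)/(0.175)³ = 1.676×10⁻⁷ T.
τ = m₂ B₁ sinθ.
τ = (0.164)(1.676×10⁻⁷)·sin18° = 8.492×10⁻⁹ N·m.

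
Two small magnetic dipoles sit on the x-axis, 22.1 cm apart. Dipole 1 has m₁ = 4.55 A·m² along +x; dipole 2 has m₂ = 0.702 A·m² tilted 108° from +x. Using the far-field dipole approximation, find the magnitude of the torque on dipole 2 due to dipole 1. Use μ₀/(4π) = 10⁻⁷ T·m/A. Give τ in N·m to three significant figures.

Dipole B is on the axis of dipole A, so B₁ there is axial: B₁ = (μ₀/4π)·2m₁/r³ along +x.
B₁ = 2(10⁻⁷)(4.55)/(0.221)³ = 8.431×10⁻⁵ T.
τ = m₂ B₁ sinθ.
τ = (0.702)(8.431×10⁻⁵)·sin108° = 5.629×10⁻⁵ N·m.

τ ≈ 5.63×10⁻⁵ N·m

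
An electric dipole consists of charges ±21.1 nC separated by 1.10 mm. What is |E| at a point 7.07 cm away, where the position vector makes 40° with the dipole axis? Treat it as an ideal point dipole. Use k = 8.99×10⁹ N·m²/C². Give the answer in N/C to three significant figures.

Dipole moment p = qd = (2.11×10⁻⁸ C)(0.00110 m) = 2.321×10⁻¹¹ C·m.
At angle θ the dipole field magnitude is E = (kp/r³)·√(1 + 3cos²θ).
kp/r³ = (8.99×10⁹)(2.321×10⁻¹¹) / (0.0707)³ = 590.4 N/C.
√(1 + 3cos²40°) = √(1 + 3·0.5868) = √2.7605 ≈ 1.6615.
E ≈ 590.4 × 1.661 = 981.0 N/C.

E ≈ 981 N/C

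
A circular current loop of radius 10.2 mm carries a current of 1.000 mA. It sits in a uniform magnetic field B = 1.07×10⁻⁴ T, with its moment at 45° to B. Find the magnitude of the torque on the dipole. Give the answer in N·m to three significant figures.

Magnetic moment m = IA = Iπa² = (0.00100)·π·(0.0102)² = 3.269×10⁻⁷ A·m².
Torque on a magnetic dipole: τ = mB sinθ.
τ = (3.269×10⁻⁷)(1.07×10⁻⁴)·sin45° = 2.473×10⁻¹¹ N·m.

τ ≈ 2.47×10⁻¹¹ N·m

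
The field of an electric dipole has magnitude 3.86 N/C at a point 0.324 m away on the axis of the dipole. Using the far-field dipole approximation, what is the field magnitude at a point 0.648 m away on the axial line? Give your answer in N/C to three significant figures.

E ≈ 0.482 N/C

Dipole fields scale as 1/r³ in the far field; the geometry is the same at both points.
E₂ = E₁ · (r₁/r₂)³ = 3.86 · (0.324/0.648)³.
(r₁/r₂)³ = (0.5)³ = 0.125.
E₂ ≈ 0.4825 N/C.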